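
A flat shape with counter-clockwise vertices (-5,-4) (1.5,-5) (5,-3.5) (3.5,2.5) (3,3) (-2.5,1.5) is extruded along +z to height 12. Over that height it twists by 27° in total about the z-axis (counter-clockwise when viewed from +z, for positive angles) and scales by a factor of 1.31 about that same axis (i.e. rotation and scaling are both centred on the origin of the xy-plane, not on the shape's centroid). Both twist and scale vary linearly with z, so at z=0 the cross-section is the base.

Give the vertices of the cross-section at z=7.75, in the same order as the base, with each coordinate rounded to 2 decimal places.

t = z/height = 7.75/12 = 0.645833
s = 1 + (scale-1)·z/height = 1 + (1.31-1)·7.75/12 = 1.200208
θ = twist·z/height = 27°·7.75/12 = 17.4375° = 0.304342 rad
cos θ = 0.954044, sin θ = 0.299665 (intermediates below are computed at full precision and shown rounded to 5 d.p.)
v1: (-5,-4) → rotate → (-3.57156,-5.31450) → ×s → (-4.28662,-6.37851) → (-4.29,-6.38)
v2: (1.5,-5) → rotate → (2.92939,-4.32072) → ×s → (3.51588,-5.18577) → (3.52,-5.19)
v3: (5,-3.5) → rotate → (5.81905,-1.84083) → ×s → (6.98407,-2.20938) → (6.98,-2.21)
v4: (3.5,2.5) → rotate → (2.58999,3.43394) → ×s → (3.10853,4.12144) → (3.11,4.12)
v5: (3,3) → rotate → (1.96314,3.76113) → ×s → (2.35617,4.51414) → (2.36,4.51)
v6: (-2.5,1.5) → rotate → (-2.83461,0.68190) → ×s → (-3.40212,0.81843) → (-3.40,0.82)

Cross-section at z=7.75: (-4.29,-6.38) (3.52,-5.19) (6.98,-2.21) (3.11,4.12) (2.36,4.51) (-3.40,0.82)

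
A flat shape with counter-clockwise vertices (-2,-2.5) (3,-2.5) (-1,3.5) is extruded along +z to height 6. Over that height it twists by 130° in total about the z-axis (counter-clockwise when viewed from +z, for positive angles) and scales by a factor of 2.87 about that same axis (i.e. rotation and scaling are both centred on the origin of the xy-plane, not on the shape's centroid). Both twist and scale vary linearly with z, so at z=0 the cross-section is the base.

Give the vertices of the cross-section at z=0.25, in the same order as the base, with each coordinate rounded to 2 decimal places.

Cross-section at z=0.25: (-1.89,-2.89) (3.47,-2.38) (-1.43,3.65)

t = z/height = 0.25/6 = 0.0416667
s = 1 + (scale-1)·z/height = 1 + (2.87-1)·0.25/6 = 1.077917
θ = twist·z/height = 130°·0.25/6 = 5.4167° = 0.094539 rad
cos θ = 0.995535, sin θ = 0.094398 (intermediates below are computed at full precision and shown rounded to 5 d.p.)
v1: (-2,-2.5) → rotate → (-1.75507,-2.67763) → ×s → (-1.89182,-2.88626) → (-1.89,-2.89)
v2: (3,-2.5) → rotate → (3.22260,-2.20564) → ×s → (3.47369,-2.37750) → (3.47,-2.38)
v3: (-1,3.5) → rotate → (-1.32593,3.38997) → ×s → (-1.42924,3.65411) → (-1.43,3.65)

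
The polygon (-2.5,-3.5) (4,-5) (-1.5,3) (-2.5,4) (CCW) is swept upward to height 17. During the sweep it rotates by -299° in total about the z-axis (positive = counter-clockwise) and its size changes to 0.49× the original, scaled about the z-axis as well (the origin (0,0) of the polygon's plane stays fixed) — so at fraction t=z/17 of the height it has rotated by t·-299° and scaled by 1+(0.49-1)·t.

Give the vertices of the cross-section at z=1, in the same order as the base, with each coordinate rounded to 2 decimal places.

t = z/height = 1/17 = 0.0588235
s = 1 + (scale-1)·z/height = 1 + (0.49-1)·1/17 = 0.970000
θ = twist·z/height = -299°·1/17 = -17.5882° = -0.306973 rad
cos θ = 0.953253, sin θ = -0.302174 (intermediates below are computed at full precision and shown rounded to 5 d.p.)
v1: (-2.5,-3.5) → rotate → (-3.44074,-2.58095) → ×s → (-3.33752,-2.50352) → (-3.34,-2.50)
v2: (4,-5) → rotate → (2.30214,-5.97496) → ×s → (2.23308,-5.79571) → (2.23,-5.80)
v3: (-1.5,3) → rotate → (-0.52336,3.31302) → ×s → (-0.50766,3.21363) → (-0.51,3.21)
v4: (-2.5,4) → rotate → (-1.17444,4.56845) → ×s → (-1.13920,4.43139) → (-1.14,4.43)

Cross-section at z=1: (-3.34,-2.50) (2.23,-5.80) (-0.51,3.21) (-1.14,4.43)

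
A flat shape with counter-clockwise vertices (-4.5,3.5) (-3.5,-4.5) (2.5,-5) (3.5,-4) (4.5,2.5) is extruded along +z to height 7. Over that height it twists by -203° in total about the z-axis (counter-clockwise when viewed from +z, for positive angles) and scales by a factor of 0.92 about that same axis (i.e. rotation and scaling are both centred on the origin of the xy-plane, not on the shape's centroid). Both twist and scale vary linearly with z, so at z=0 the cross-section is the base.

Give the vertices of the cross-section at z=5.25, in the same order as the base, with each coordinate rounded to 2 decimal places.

t = z/height = 5.25/7 = 0.75
s = 1 + (scale-1)·z/height = 1 + (0.92-1)·5.25/7 = 0.940000
θ = twist·z/height = -203°·5.25/7 = -152.2500° = -2.657264 rad
cos θ = -0.884988, sin θ = -0.465615 (intermediates below are computed at full precision and shown rounded to 5 d.p.)
v1: (-4.5,3.5) → rotate → (5.61210,-1.00219) → ×s → (5.27537,-0.94206) → (5.28,-0.94)
v2: (-3.5,-4.5) → rotate → (1.00219,5.61210) → ×s → (0.94206,5.27537) → (0.94,5.28)
v3: (2.5,-5) → rotate → (-4.54054,3.26090) → ×s → (-4.26811,3.06525) → (-4.27,3.07)
v4: (3.5,-4) → rotate → (-4.95991,1.91030) → ×s → (-4.66232,1.79568) → (-4.66,1.80)
v5: (4.5,2.5) → rotate → (-2.81841,-4.30773) → ×s → (-2.64930,-4.04927) → (-2.65,-4.05)

Cross-section at z=5.25: (5.28,-0.94) (0.94,5.28) (-4.27,3.07) (-4.66,1.80) (-2.65,-4.05)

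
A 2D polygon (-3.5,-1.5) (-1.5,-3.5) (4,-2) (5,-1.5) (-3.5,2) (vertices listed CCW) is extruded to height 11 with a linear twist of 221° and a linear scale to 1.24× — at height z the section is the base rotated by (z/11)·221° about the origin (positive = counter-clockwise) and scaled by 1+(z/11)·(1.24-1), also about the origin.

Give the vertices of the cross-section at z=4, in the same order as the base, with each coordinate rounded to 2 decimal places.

Cross-section at z=4: (0.97,-4.02) (3.48,-2.24) (2.87,3.92) (2.52,5.09) (-2.78,-3.39)

t = z/height = 4/11 = 0.363636
s = 1 + (scale-1)·z/height = 1 + (1.24-1)·4/11 = 1.087273
θ = twist·z/height = 221°·4/11 = 80.3636° = 1.402610 rad
cos θ = 0.167394, sin θ = 0.985890 (intermediates below are computed at full precision and shown rounded to 5 d.p.)
v1: (-3.5,-1.5) → rotate → (0.89295,-3.70171) → ×s → (0.97088,-4.02476) → (0.97,-4.02)
v2: (-1.5,-3.5) → rotate → (3.19952,-2.06472) → ×s → (3.47875,-2.24491) → (3.48,-2.24)
v3: (4,-2) → rotate → (2.64136,3.60877) → ×s → (2.87188,3.92372) → (2.87,3.92)
v4: (5,-1.5) → rotate → (2.31581,4.67836) → ×s → (2.51791,5.08665) → (2.52,5.09)
v5: (-3.5,2) → rotate → (-2.55766,-3.11583) → ×s → (-2.78087,-3.38775) → (-2.78,-3.39)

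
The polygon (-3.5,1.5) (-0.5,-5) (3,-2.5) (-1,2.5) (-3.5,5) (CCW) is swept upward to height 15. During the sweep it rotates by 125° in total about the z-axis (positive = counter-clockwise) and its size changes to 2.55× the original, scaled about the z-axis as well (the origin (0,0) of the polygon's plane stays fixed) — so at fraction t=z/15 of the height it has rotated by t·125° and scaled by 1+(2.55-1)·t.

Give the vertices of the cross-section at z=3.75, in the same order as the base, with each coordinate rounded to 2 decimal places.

t = z/height = 3.75/15 = 0.25
s = 1 + (scale-1)·z/height = 1 + (2.55-1)·3.75/15 = 1.387500
θ = twist·z/height = 125°·3.75/15 = 31.2500° = 0.545415 rad
cos θ = 0.854912, sin θ = 0.518773 (intermediates below are computed at full precision and shown rounded to 5 d.p.)
v1: (-3.5,1.5) → rotate → (-3.77035,-0.53334) → ×s → (-5.23136,-0.74001) → (-5.23,-0.74)
v2: (-0.5,-5) → rotate → (2.16641,-4.53395) → ×s → (3.00589,-6.29085) → (3.01,-6.29)
v3: (3,-2.5) → rotate → (3.86167,-0.58096) → ×s → (5.35807,-0.80608) → (5.36,-0.81)
v4: (-1,2.5) → rotate → (-2.15185,1.61851) → ×s → (-2.98568,2.24568) → (-2.99,2.25)
v5: (-3.5,5) → rotate → (-5.58606,2.45885) → ×s → (-7.75066,3.41166) → (-7.75,3.41)

Cross-section at z=3.75: (-5.23,-0.74) (3.01,-6.29) (5.36,-0.81) (-2.99,2.25) (-7.75,3.41)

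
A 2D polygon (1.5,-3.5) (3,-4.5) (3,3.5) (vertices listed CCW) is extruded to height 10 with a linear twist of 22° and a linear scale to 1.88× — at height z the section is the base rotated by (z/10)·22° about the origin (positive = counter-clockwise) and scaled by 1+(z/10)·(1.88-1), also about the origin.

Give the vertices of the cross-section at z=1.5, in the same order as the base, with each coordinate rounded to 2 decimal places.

Cross-section at z=1.5: (1.92,-3.86) (3.68,-4.89) (3.16,4.15)

t = z/height = 1.5/10 = 0.15
s = 1 + (scale-1)·z/height = 1 + (1.88-1)·1.5/10 = 1.132000
θ = twist·z/height = 22°·1.5/10 = 3.3000° = 0.057596 rad
cos θ = 0.998342, sin θ = 0.057564 (intermediates below are computed at full precision and shown rounded to 5 d.p.)
v1: (1.5,-3.5) → rotate → (1.69899,-3.40785) → ×s → (1.92325,-3.85769) → (1.92,-3.86)
v2: (3,-4.5) → rotate → (3.25406,-4.31985) → ×s → (3.68360,-4.89007) → (3.68,-4.89)
v3: (3,3.5) → rotate → (2.79355,3.66689) → ×s → (3.16230,4.15092) → (3.16,4.15)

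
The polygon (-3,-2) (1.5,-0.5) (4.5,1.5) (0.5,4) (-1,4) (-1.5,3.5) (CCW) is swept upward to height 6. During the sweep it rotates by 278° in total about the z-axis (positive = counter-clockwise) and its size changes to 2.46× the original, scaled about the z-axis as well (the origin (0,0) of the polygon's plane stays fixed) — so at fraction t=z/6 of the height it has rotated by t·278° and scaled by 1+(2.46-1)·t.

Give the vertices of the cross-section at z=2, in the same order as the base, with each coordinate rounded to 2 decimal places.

Cross-section at z=2: (3.18,-4.32) (0.64,2.26) (-2.54,6.58) (-5.97,0.47) (-5.87,-1.76) (-5.09,-2.47)

t = z/height = 2/6 = 0.333333
s = 1 + (scale-1)·z/height = 1 + (2.46-1)·2/6 = 1.486667
θ = twist·z/height = 278°·2/6 = 92.6667° = 1.617338 rad
cos θ = -0.046525, sin θ = 0.998917 (intermediates below are computed at full precision and shown rounded to 5 d.p.)
v1: (-3,-2) → rotate → (2.13741,-2.90370) → ×s → (3.17762,-4.31684) → (3.18,-4.32)
v2: (1.5,-0.5) → rotate → (0.42967,1.52164) → ×s → (0.63878,2.26217) → (0.64,2.26)
v3: (4.5,1.5) → rotate → (-1.70774,4.42534) → ×s → (-2.53884,6.57900) → (-2.54,6.58)
v4: (0.5,4) → rotate → (-4.01893,0.31336) → ×s → (-5.97481,0.46586) → (-5.97,0.47)
v5: (-1,4) → rotate → (-3.94914,-1.18502) → ×s → (-5.87106,-1.76173) → (-5.87,-1.76)
v6: (-1.5,3.5) → rotate → (-3.42642,-1.66121) → ×s → (-5.09395,-2.46967) → (-5.09,-2.47)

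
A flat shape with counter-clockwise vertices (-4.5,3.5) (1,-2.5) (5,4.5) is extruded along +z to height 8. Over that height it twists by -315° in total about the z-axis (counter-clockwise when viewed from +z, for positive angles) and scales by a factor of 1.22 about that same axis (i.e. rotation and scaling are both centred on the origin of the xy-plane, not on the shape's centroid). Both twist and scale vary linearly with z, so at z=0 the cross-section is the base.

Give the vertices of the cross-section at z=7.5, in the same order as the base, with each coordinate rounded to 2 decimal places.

Cross-section at z=7.5: (-6.14,-3.10) (3.24,-0.20) (-2.33,7.77)

t = z/height = 7.5/8 = 0.9375
s = 1 + (scale-1)·z/height = 1 + (1.22-1)·7.5/8 = 1.206250
θ = twist·z/height = -315°·7.5/8 = -295.3125° = -5.154175 rad
cos θ = 0.427555, sin θ = 0.903989 (intermediates below are computed at full precision and shown rounded to 5 d.p.)
v1: (-4.5,3.5) → rotate → (-5.08796,-2.57151) → ×s → (-6.13735,-3.10188) → (-6.14,-3.10)
v2: (1,-2.5) → rotate → (2.68753,-0.16490) → ×s → (3.24183,-0.19891) → (3.24,-0.20)
v3: (5,4.5) → rotate → (-1.93018,6.44394) → ×s → (-2.32828,7.77301) → (-2.33,7.77)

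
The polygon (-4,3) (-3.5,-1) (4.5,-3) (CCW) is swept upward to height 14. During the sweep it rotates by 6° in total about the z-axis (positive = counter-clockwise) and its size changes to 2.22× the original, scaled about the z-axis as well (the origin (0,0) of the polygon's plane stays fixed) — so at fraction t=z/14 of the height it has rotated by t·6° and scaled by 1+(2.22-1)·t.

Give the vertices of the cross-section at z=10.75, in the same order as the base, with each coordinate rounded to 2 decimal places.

t = z/height = 10.75/14 = 0.767857
s = 1 + (scale-1)·z/height = 1 + (2.22-1)·10.75/14 = 1.936786
θ = twist·z/height = 6°·10.75/14 = 4.6071° = 0.080410 rad
cos θ = 0.996769, sin θ = 0.080323 (intermediates below are computed at full precision and shown rounded to 5 d.p.)
v1: (-4,3) → rotate → (-4.22805,2.66901) → ×s → (-8.18882,5.16931) → (-8.19,5.17)
v2: (-3.5,-1) → rotate → (-3.40837,-1.27790) → ×s → (-6.60128,-2.47502) → (-6.60,-2.48)
v3: (4.5,-3) → rotate → (4.72643,-2.62885) → ×s → (9.15408,-5.09152) → (9.15,-5.09)

Cross-section at z=10.75: (-8.19,5.17) (-6.60,-2.48) (9.15,-5.09)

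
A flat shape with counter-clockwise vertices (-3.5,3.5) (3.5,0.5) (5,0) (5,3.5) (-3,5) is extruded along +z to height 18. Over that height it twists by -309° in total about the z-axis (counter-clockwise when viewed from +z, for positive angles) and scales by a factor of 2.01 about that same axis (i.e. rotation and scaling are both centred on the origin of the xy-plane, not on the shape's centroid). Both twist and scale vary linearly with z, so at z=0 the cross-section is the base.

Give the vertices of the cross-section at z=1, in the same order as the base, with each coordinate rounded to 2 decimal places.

t = z/height = 1/18 = 0.0555556
s = 1 + (scale-1)·z/height = 1 + (2.01-1)·1/18 = 1.056111
θ = twist·z/height = -309°·1/18 = -17.1667° = -0.299615 rad
cos θ = 0.955450, sin θ = -0.295152 (intermediates below are computed at full precision and shown rounded to 5 d.p.)
v1: (-3.5,3.5) → rotate → (-2.31104,4.37711) → ×s → (-2.44072,4.62271) → (-2.44,4.62)
v2: (3.5,0.5) → rotate → (3.49165,-0.55531) → ×s → (3.68757,-0.58647) → (3.69,-0.59)
v3: (5,0) → rotate → (4.77725,-1.47576) → ×s → (5.04531,-1.55857) → (5.05,-1.56)
v4: (5,3.5) → rotate → (5.81028,1.86831) → ×s → (6.13631,1.97315) → (6.14,1.97)
v5: (-3,5) → rotate → (-1.39059,5.66271) → ×s → (-1.46862,5.98045) → (-1.47,5.98)

Cross-section at z=1: (-2.44,4.62) (3.69,-0.59) (5.05,-1.56) (6.14,1.97) (-1.47,5.98)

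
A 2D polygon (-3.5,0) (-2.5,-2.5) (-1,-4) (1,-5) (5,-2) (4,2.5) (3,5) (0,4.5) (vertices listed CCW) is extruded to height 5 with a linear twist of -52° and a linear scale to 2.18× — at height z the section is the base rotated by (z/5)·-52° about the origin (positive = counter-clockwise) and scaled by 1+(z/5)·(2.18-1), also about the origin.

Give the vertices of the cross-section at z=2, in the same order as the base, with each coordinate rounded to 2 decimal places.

Cross-section at z=2: (-4.82,1.83) (-4.75,-2.13) (-3.47,-4.98) (-1.24,-7.40) (5.83,-5.37) (6.81,1.35) (6.74,5.31) (2.35,6.19)

t = z/height = 2/5 = 0.4
s = 1 + (scale-1)·z/height = 1 + (2.18-1)·2/5 = 1.472000
θ = twist·z/height = -52°·2/5 = -20.8000° = -0.363028 rad
cos θ = 0.934826, sin θ = -0.355107 (intermediates below are computed at full precision and shown rounded to 5 d.p.)
v1: (-3.5,0) → rotate → (-3.27189,1.24287) → ×s → (-4.81622,1.82951) → (-4.82,1.83)
v2: (-2.5,-2.5) → rotate → (-3.22483,-1.44930) → ×s → (-4.74695,-2.13336) → (-4.75,-2.13)
v3: (-1,-4) → rotate → (-2.35525,-3.38420) → ×s → (-3.46693,-4.98154) → (-3.47,-4.98)
v4: (1,-5) → rotate → (-0.84071,-5.02924) → ×s → (-1.23752,-7.40303) → (-1.24,-7.40)
v5: (5,-2) → rotate → (3.96391,-3.64519) → ×s → (5.83488,-5.36571) → (5.83,-5.37)
v6: (4,2.5) → rotate → (4.62707,0.91664) → ×s → (6.81105,1.34929) → (6.81,1.35)
v7: (3,5) → rotate → (4.58001,3.60881) → ×s → (6.74178,5.31216) → (6.74,5.31)
v8: (0,4.5) → rotate → (1.59798,4.20672) → ×s → (2.35223,6.19229) → (2.35,6.19)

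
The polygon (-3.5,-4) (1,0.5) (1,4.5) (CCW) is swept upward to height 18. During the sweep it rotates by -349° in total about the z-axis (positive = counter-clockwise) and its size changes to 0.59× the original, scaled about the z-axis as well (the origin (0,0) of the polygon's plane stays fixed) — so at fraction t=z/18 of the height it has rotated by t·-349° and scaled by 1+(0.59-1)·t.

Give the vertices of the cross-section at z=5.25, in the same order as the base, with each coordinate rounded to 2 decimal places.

t = z/height = 5.25/18 = 0.291667
s = 1 + (scale-1)·z/height = 1 + (0.59-1)·5.25/18 = 0.880417
θ = twist·z/height = -349°·5.25/18 = -101.7917° = -1.776600 rad
cos θ = -0.204354, sin θ = -0.978897 (intermediates below are computed at full precision and shown rounded to 5 d.p.)
v1: (-3.5,-4) → rotate → (-3.20035,4.24355) → ×s → (-2.81764,3.73610) → (-2.82,3.74)
v2: (1,0.5) → rotate → (0.28509,-1.08107) → ×s → (0.25100,-0.95180) → (0.25,-0.95)
v3: (1,4.5) → rotate → (4.20068,-1.89849) → ×s → (3.69835,-1.67146) → (3.70,-1.67)

Cross-section at z=5.25: (-2.82,3.74) (0.25,-0.95) (3.70,-1.67)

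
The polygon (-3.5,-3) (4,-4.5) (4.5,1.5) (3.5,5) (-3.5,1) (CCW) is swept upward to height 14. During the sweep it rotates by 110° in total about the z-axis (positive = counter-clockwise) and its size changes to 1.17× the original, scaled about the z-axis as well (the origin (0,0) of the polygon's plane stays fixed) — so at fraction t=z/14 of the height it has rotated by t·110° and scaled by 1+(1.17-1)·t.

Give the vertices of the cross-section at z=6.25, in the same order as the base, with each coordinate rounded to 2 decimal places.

Cross-section at z=6.25: (-0.03,-4.96) (6.48,0.08) (1.95,4.72) (-1.60,6.37) (-3.28,-2.14)

t = z/height = 6.25/14 = 0.446429
s = 1 + (scale-1)·z/height = 1 + (1.17-1)·6.25/14 = 1.075893
θ = twist·z/height = 110°·6.25/14 = 49.1071° = 0.857081 rad
cos θ = 0.654647, sin θ = 0.755935 (intermediates below are computed at full precision and shown rounded to 5 d.p.)
v1: (-3.5,-3) → rotate → (-0.02346,-4.60971) → ×s → (-0.02524,-4.95956) → (-0.03,-4.96)
v2: (4,-4.5) → rotate → (6.02029,0.07783) → ×s → (6.47719,0.08374) → (6.48,0.08)
v3: (4.5,1.5) → rotate → (1.81201,4.38368) → ×s → (1.94953,4.71637) → (1.95,4.72)
v4: (3.5,5) → rotate → (-1.48841,5.91901) → ×s → (-1.60137,6.36822) → (-1.60,6.37)
v5: (-3.5,1) → rotate → (-3.04720,-1.99113) → ×s → (-3.27846,-2.14224) → (-3.28,-2.14)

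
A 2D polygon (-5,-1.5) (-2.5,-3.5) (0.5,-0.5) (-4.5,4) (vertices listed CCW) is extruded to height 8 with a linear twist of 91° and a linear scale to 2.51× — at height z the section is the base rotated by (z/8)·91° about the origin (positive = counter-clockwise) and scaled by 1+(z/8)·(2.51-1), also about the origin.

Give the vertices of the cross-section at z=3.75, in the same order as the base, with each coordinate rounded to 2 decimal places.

t = z/height = 3.75/8 = 0.46875
s = 1 + (scale-1)·z/height = 1 + (2.51-1)·3.75/8 = 1.707813
θ = twist·z/height = 91°·3.75/8 = 42.6563° = 0.744492 rad
cos θ = 0.735432, sin θ = 0.677598 (intermediates below are computed at full precision and shown rounded to 5 d.p.)
v1: (-5,-1.5) → rotate → (-2.66076,-4.49114) → ×s → (-4.54409,-7.67002) → (-4.54,-7.67)
v2: (-2.5,-3.5) → rotate → (0.53301,-4.26801) → ×s → (0.91029,-7.28896) → (0.91,-7.29)
v3: (0.5,-0.5) → rotate → (0.70652,-0.02892) → ×s → (1.20660,-0.04938) → (1.21,-0.05)
v4: (-4.5,4) → rotate → (-6.01984,-0.10746) → ×s → (-10.28075,-0.18353) → (-10.28,-0.18)

Cross-section at z=3.75: (-4.54,-7.67) (0.91,-7.29) (1.21,-0.05) (-10.28,-0.18)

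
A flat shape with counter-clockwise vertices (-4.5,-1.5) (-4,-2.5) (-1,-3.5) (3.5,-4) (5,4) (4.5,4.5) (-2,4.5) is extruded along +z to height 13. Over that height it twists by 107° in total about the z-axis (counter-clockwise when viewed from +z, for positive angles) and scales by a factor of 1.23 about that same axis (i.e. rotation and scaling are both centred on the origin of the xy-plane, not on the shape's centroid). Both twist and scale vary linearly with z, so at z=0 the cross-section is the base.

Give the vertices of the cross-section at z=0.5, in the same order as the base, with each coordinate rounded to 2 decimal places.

Cross-section at z=0.5: (-4.42,-1.84) (-3.84,-2.81) (-0.75,-3.59) (3.81,-3.77) (4.74,4.39) (4.20,4.85) (-2.34,4.38)

t = z/height = 0.5/13 = 0.0384615
s = 1 + (scale-1)·z/height = 1 + (1.23-1)·0.5/13 = 1.008846
θ = twist·z/height = 107°·0.5/13 = 4.1154° = 0.071827 rad
cos θ = 0.997422, sin θ = 0.071765 (intermediates below are computed at full precision and shown rounded to 5 d.p.)
v1: (-4.5,-1.5) → rotate → (-4.38075,-1.81908) → ×s → (-4.41950,-1.83517) → (-4.42,-1.84)
v2: (-4,-2.5) → rotate → (-3.81027,-2.78061) → ×s → (-3.84398,-2.80521) → (-3.84,-2.81)
v3: (-1,-3.5) → rotate → (-0.74624,-3.56274) → ×s → (-0.75284,-3.59426) → (-0.75,-3.59)
v4: (3.5,-4) → rotate → (3.77804,-3.73851) → ×s → (3.81146,-3.77158) → (3.81,-3.77)
v5: (5,4) → rotate → (4.70005,4.34851) → ×s → (4.74162,4.38698) → (4.74,4.39)
v6: (4.5,4.5) → rotate → (4.16545,4.81134) → ×s → (4.20230,4.85390) → (4.20,4.85)
v7: (-2,4.5) → rotate → (-2.31779,4.34487) → ×s → (-2.33829,4.38330) → (-2.34,4.38)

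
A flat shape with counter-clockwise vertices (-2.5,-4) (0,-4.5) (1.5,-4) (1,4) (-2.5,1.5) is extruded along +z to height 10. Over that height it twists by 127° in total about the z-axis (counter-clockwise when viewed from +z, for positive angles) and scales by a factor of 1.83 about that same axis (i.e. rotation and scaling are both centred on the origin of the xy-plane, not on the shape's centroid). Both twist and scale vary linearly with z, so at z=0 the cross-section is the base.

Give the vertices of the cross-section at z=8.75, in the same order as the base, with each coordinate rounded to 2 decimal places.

Cross-section at z=8.75: (8.00,-1.54) (7.25,2.80) (5.51,4.90) (-7.06,-0.88) (-0.86,-4.96)

t = z/height = 8.75/10 = 0.875
s = 1 + (scale-1)·z/height = 1 + (1.83-1)·8.75/10 = 1.726250
θ = twist·z/height = 127°·8.75/10 = 111.1250° = 1.939497 rad
cos θ = -0.360404, sin θ = 0.932796 (intermediates below are computed at full precision and shown rounded to 5 d.p.)
v1: (-2.5,-4) → rotate → (4.63220,-0.89038) → ×s → (7.99633,-1.53701) → (8.00,-1.54)
v2: (0,-4.5) → rotate → (4.19758,1.62182) → ×s → (7.24608,2.79966) → (7.25,2.80)
v3: (1.5,-4) → rotate → (3.19058,2.84081) → ×s → (5.50774,4.90395) → (5.51,4.90)
v4: (1,4) → rotate → (-4.09159,-0.50882) → ×s → (-7.06311,-0.87835) → (-7.06,-0.88)
v5: (-2.5,1.5) → rotate → (-0.49818,-2.87260) → ×s → (-0.85999,-4.95882) → (-0.86,-4.96)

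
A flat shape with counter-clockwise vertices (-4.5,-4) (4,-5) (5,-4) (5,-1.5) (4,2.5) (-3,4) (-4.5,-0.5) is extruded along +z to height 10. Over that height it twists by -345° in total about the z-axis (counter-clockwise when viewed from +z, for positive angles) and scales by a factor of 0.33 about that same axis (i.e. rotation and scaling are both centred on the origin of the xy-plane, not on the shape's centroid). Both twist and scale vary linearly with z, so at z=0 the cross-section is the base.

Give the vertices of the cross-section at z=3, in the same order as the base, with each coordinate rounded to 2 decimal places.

Cross-section at z=3: (-2.27,4.24) (-4.63,-2.18) (-4.04,-3.14) (-2.10,-3.60) (1.20,-3.57) (3.67,1.58) (0.45,3.59)

t = z/height = 3/10 = 0.3
s = 1 + (scale-1)·z/height = 1 + (0.33-1)·3/10 = 0.799000
θ = twist·z/height = -345°·3/10 = -103.5000° = -1.806416 rad
cos θ = -0.233445, sin θ = -0.972370 (intermediates below are computed at full precision and shown rounded to 5 d.p.)
v1: (-4.5,-4) → rotate → (-2.83898,5.30945) → ×s → (-2.26834,4.24225) → (-2.27,4.24)
v2: (4,-5) → rotate → (-5.79563,-2.72225) → ×s → (-4.63071,-2.17508) → (-4.63,-2.18)
v3: (5,-4) → rotate → (-5.05671,-3.92807) → ×s → (-4.04031,-3.13853) → (-4.04,-3.14)
v4: (5,-1.5) → rotate → (-2.62578,-4.51168) → ×s → (-2.09800,-3.60483) → (-2.10,-3.60)
v5: (4,2.5) → rotate → (1.49714,-4.47309) → ×s → (1.19622,-3.57400) → (1.20,-3.57)
v6: (-3,4) → rotate → (4.58982,1.98333) → ×s → (3.66726,1.58468) → (3.67,1.58)
v7: (-4.5,-0.5) → rotate → (0.56432,4.49239) → ×s → (0.45089,3.58942) → (0.45,3.59)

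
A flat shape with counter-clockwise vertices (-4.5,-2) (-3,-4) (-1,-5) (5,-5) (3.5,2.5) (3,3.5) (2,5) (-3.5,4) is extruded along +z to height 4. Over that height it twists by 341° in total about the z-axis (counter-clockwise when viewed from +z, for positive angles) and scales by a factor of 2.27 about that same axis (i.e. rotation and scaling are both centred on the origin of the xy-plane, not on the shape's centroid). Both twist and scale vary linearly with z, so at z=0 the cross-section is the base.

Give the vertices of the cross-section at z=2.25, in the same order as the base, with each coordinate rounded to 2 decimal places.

Cross-section at z=2.25: (6.85,4.94) (3.63,7.77) (-0.08,8.74) (-10.15,6.64) (-5.00,-5.42) (-3.81,-6.93) (-1.60,-9.09) (7.28,-5.48)

t = z/height = 2.25/4 = 0.5625
s = 1 + (scale-1)·z/height = 1 + (2.27-1)·2.25/4 = 1.714375
θ = twist·z/height = 341°·2.25/4 = 191.8125° = 3.347760 rad
cos θ = -0.978823, sin θ = -0.204710 (intermediates below are computed at full precision and shown rounded to 5 d.p.)
v1: (-4.5,-2) → rotate → (3.99528,2.87884) → ×s → (6.84941,4.93541) → (6.85,4.94)
v2: (-3,-4) → rotate → (2.11763,4.52942) → ×s → (3.63041,7.76512) → (3.63,7.77)
v3: (-1,-5) → rotate → (-0.04473,5.09882) → ×s → (-0.07668,8.74130) → (-0.08,8.74)
v4: (5,-5) → rotate → (-5.91766,3.87057) → ×s → (-10.14509,6.63560) → (-10.15,6.64)
v5: (3.5,2.5) → rotate → (-2.91411,-3.16354) → ×s → (-4.99587,-5.42349) → (-5.00,-5.42)
v6: (3,3.5) → rotate → (-2.21998,-4.04001) → ×s → (-3.80589,-6.92609) → (-3.81,-6.93)
v7: (2,5) → rotate → (-0.93410,-5.30353) → ×s → (-1.60139,-9.09224) → (-1.60,-9.09)
v8: (-3.5,4) → rotate → (4.24472,-3.19881) → ×s → (7.27704,-5.48396) → (7.28,-5.48)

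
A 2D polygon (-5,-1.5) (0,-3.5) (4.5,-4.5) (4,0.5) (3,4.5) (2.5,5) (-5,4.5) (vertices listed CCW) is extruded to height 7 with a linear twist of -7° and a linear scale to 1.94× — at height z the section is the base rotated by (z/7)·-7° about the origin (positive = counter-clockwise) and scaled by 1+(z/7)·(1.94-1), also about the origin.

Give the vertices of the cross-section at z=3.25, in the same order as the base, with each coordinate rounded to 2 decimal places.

Cross-section at z=3.25: (-7.29,-1.74) (-0.29,-5.02) (6.09,-6.82) (5.78,0.39) (4.67,6.21) (3.99,6.97) (-6.80,6.86)

t = z/height = 3.25/7 = 0.464286
s = 1 + (scale-1)·z/height = 1 + (1.94-1)·3.25/7 = 1.436429
θ = twist·z/height = -7°·3.25/7 = -3.2500° = -0.056723 rad
cos θ = 0.998392, sin θ = -0.056693 (intermediates below are computed at full precision and shown rounded to 5 d.p.)
v1: (-5,-1.5) → rotate → (-5.07700,-1.21412) → ×s → (-7.29274,-1.74400) → (-7.29,-1.74)
v2: (0,-3.5) → rotate → (-0.19842,-3.49437) → ×s → (-0.28502,-5.01941) → (-0.29,-5.02)
v3: (4.5,-4.5) → rotate → (4.23764,-4.74788) → ×s → (6.08707,-6.81999) → (6.09,-6.82)
v4: (4,0.5) → rotate → (4.02191,0.27242) → ×s → (5.77719,0.39132) → (5.78,0.39)
v5: (3,4.5) → rotate → (3.25029,4.32268) → ×s → (4.66881,6.20923) → (4.67,6.21)
v6: (2.5,5) → rotate → (2.77944,4.85023) → ×s → (3.99247,6.96700) → (3.99,6.97)
v7: (-5,4.5) → rotate → (-4.73684,4.77623) → ×s → (-6.80413,6.86071) → (-6.80,6.86)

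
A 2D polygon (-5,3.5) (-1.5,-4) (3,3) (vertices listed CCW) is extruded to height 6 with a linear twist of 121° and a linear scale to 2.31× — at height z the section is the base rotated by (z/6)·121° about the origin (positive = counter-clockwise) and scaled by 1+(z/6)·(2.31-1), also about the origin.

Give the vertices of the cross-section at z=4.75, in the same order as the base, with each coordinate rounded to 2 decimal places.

Cross-section at z=4.75: (-6.07,-10.85) (8.42,-2.22) (-6.70,5.46)

t = z/height = 4.75/6 = 0.791667
s = 1 + (scale-1)·z/height = 1 + (2.31-1)·4.75/6 = 2.037083
θ = twist·z/height = 121°·4.75/6 = 95.7917° = 1.671880 rad
cos θ = -0.100912, sin θ = 0.994895 (intermediates below are computed at full precision and shown rounded to 5 d.p.)
v1: (-5,3.5) → rotate → (-2.97758,-5.32767) → ×s → (-6.06557,-10.85290) → (-6.07,-10.85)
v2: (-1.5,-4) → rotate → (4.13095,-1.08870) → ×s → (8.41509,-2.21777) → (8.42,-2.22)
v3: (3,3) → rotate → (-3.28742,2.68195) → ×s → (-6.69675,5.46336) → (-6.70,5.46)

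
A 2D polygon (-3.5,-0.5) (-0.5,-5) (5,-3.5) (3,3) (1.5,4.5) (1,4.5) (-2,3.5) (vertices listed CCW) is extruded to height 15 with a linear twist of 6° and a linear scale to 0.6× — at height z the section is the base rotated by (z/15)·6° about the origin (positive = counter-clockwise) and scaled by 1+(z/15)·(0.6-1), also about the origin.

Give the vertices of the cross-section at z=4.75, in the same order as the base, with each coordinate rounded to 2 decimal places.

t = z/height = 4.75/15 = 0.316667
s = 1 + (scale-1)·z/height = 1 + (0.6-1)·4.75/15 = 0.873333
θ = twist·z/height = 6°·4.75/15 = 1.9000° = 0.033161 rad
cos θ = 0.999450, sin θ = 0.033155 (intermediates below are computed at full precision and shown rounded to 5 d.p.)
v1: (-3.5,-0.5) → rotate → (-3.48150,-0.61577) → ×s → (-3.04051,-0.53777) → (-3.04,-0.54)
v2: (-0.5,-5) → rotate → (-0.33395,-5.01383) → ×s → (-0.29165,-4.37874) → (-0.29,-4.38)
v3: (5,-3.5) → rotate → (5.11329,-3.33230) → ×s → (4.46561,-2.91021) → (4.47,-2.91)
v4: (3,3) → rotate → (2.89889,3.09782) → ×s → (2.53169,2.70543) → (2.53,2.71)
v5: (1.5,4.5) → rotate → (1.34998,4.54726) → ×s → (1.17898,3.97127) → (1.18,3.97)
v6: (1,4.5) → rotate → (0.85025,4.53068) → ×s → (0.74255,3.95679) → (0.74,3.96)
v7: (-2,3.5) → rotate → (-2.11494,3.43177) → ×s → (-1.84705,2.99708) → (-1.85,3.00)

Cross-section at z=4.75: (-3.04,-0.54) (-0.29,-4.38) (4.47,-2.91) (2.53,2.71) (1.18,3.97) (0.74,3.96) (-1.85,3.00)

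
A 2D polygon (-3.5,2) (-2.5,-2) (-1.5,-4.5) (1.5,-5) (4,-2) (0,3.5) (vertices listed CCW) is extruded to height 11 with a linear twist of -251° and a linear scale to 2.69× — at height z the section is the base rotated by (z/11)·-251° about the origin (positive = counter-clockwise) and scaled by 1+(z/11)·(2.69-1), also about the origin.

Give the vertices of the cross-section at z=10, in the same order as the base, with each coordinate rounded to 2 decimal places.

t = z/height = 10/11 = 0.909091
s = 1 + (scale-1)·z/height = 1 + (2.69-1)·10/11 = 2.536364
θ = twist·z/height = -251°·10/11 = -228.1818° = -3.982524 rad
cos θ = -0.666769, sin θ = 0.745264 (intermediates below are computed at full precision and shown rounded to 5 d.p.)
v1: (-3.5,2) → rotate → (0.84316,-3.94196) → ×s → (2.13857,-9.99825) → (2.14,-10.00)
v2: (-2.5,-2) → rotate → (3.15745,-0.52962) → ×s → (8.00844,-1.34332) → (8.01,-1.34)
v3: (-1.5,-4.5) → rotate → (4.35384,1.88256) → ×s → (11.04293,4.77487) → (11.04,4.77)
v4: (1.5,-5) → rotate → (2.72617,4.45174) → ×s → (6.91456,11.29124) → (6.91,11.29)
v5: (4,-2) → rotate → (-1.17655,4.31460) → ×s → (-2.98415,10.94338) → (-2.98,10.94)
v6: (0,3.5) → rotate → (-2.60843,-2.33369) → ×s → (-6.61592,-5.91909) → (-6.62,-5.92)

Cross-section at z=10: (2.14,-10.00) (8.01,-1.34) (11.04,4.77) (6.91,11.29) (-2.98,10.94) (-6.62,-5.92)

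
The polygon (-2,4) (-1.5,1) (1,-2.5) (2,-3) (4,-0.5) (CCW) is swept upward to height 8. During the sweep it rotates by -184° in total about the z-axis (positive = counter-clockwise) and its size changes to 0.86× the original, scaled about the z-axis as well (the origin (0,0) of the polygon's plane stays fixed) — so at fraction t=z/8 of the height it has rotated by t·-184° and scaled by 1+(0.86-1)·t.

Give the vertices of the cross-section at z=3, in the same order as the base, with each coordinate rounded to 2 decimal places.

t = z/height = 3/8 = 0.375
s = 1 + (scale-1)·z/height = 1 + (0.86-1)·3/8 = 0.947500
θ = twist·z/height = -184°·3/8 = -69.0000° = -1.204277 rad
cos θ = 0.358368, sin θ = -0.933580 (intermediates below are computed at full precision and shown rounded to 5 d.p.)
v1: (-2,4) → rotate → (3.01759,3.30063) → ×s → (2.85916,3.12735) → (2.86,3.13)
v2: (-1.5,1) → rotate → (0.39603,1.75874) → ×s → (0.37524,1.66640) → (0.38,1.67)
v3: (1,-2.5) → rotate → (-1.97558,-1.82950) → ×s → (-1.87187,-1.73345) → (-1.87,-1.73)
v4: (2,-3) → rotate → (-2.08401,-2.94226) → ×s → (-1.97460,-2.78780) → (-1.97,-2.79)
v5: (4,-0.5) → rotate → (0.96668,-3.91351) → ×s → (0.91593,-3.70805) → (0.92,-3.71)

Cross-section at z=3: (2.86,3.13) (0.38,1.67) (-1.87,-1.73) (-1.97,-2.79) (0.92,-3.71)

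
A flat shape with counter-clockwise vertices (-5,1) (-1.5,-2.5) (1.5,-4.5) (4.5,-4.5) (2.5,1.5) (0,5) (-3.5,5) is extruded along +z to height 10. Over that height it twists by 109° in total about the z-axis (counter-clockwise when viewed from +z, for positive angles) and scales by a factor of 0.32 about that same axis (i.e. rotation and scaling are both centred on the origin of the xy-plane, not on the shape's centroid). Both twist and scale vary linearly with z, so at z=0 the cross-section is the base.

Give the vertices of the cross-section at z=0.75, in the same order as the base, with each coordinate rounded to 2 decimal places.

t = z/height = 0.75/10 = 0.075
s = 1 + (scale-1)·z/height = 1 + (0.32-1)·0.75/10 = 0.949000
θ = twist·z/height = 109°·0.75/10 = 8.1750° = 0.142681 rad
cos θ = 0.989838, sin θ = 0.142197 (intermediates below are computed at full precision and shown rounded to 5 d.p.)
v1: (-5,1) → rotate → (-5.09139,0.27885) → ×s → (-4.83173,0.26463) → (-4.83,0.26)
v2: (-1.5,-2.5) → rotate → (-1.12926,-2.68789) → ×s → (-1.07167,-2.55081) → (-1.07,-2.55)
v3: (1.5,-4.5) → rotate → (2.12464,-4.24098) → ×s → (2.01629,-4.02469) → (2.02,-4.02)
v4: (4.5,-4.5) → rotate → (5.09416,-3.81439) → ×s → (4.83436,-3.61985) → (4.83,-3.62)
v5: (2.5,1.5) → rotate → (2.26130,1.84025) → ×s → (2.14597,1.74640) → (2.15,1.75)
v6: (0,5) → rotate → (-0.71099,4.94919) → ×s → (-0.67472,4.69678) → (-0.67,4.70)
v7: (-3.5,5) → rotate → (-4.17542,4.45150) → ×s → (-3.96247,4.22448) → (-3.96,4.22)

Cross-section at z=0.75: (-4.83,0.26) (-1.07,-2.55) (2.02,-4.02) (4.83,-3.62) (2.15,1.75) (-0.67,4.70) (-3.96,4.22)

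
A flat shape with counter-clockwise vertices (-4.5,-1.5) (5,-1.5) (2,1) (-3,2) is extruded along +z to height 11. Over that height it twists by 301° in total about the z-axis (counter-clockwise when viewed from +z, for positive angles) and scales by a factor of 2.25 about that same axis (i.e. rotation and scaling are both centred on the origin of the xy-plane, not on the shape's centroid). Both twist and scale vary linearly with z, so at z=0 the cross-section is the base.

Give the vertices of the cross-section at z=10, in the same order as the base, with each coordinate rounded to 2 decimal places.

t = z/height = 10/11 = 0.909091
s = 1 + (scale-1)·z/height = 1 + (2.25-1)·10/11 = 2.136364
θ = twist·z/height = 301°·10/11 = 273.6364° = 4.775855 rad
cos θ = 0.063424, sin θ = -0.997987 (intermediates below are computed at full precision and shown rounded to 5 d.p.)
v1: (-4.5,-1.5) → rotate → (-1.78239,4.39580) → ×s → (-3.80783,9.39104) → (-3.81,9.39)
v2: (5,-1.5) → rotate → (-1.17986,-5.08507) → ×s → (-2.52061,-10.86356) → (-2.52,-10.86)
v3: (2,1) → rotate → (1.12483,-1.93255) → ×s → (2.40306,-4.12863) → (2.40,-4.13)
v4: (-3,2) → rotate → (1.80570,3.12081) → ×s → (3.85764,6.66718) → (3.86,6.67)

Cross-section at z=10: (-3.81,9.39) (-2.52,-10.86) (2.40,-4.13) (3.86,6.67)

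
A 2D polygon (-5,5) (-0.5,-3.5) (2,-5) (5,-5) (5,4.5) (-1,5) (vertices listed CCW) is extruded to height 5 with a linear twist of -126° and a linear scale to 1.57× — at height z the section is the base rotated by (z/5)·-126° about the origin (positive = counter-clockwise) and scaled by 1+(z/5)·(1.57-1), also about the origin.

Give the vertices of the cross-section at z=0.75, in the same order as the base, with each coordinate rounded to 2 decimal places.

t = z/height = 0.75/5 = 0.15
s = 1 + (scale-1)·z/height = 1 + (1.57-1)·0.75/5 = 1.085500
θ = twist·z/height = -126°·0.75/5 = -18.9000° = -0.329867 rad
cos θ = 0.946085, sin θ = -0.323917 (intermediates below are computed at full precision and shown rounded to 5 d.p.)
v1: (-5,5) → rotate → (-3.11084,6.35001) → ×s → (-3.37682,6.89294) → (-3.38,6.89)
v2: (-0.5,-3.5) → rotate → (-1.60675,-3.14934) → ×s → (-1.74413,-3.41861) → (-1.74,-3.42)
v3: (2,-5) → rotate → (0.27258,-5.37826) → ×s → (0.29589,-5.83810) → (0.30,-5.84)
v4: (5,-5) → rotate → (3.11084,-6.35001) → ×s → (3.37682,-6.89294) → (3.38,-6.89)
v5: (5,4.5) → rotate → (6.18806,2.63780) → ×s → (6.71713,2.86333) → (6.72,2.86)
v6: (-1,5) → rotate → (0.67350,5.05434) → ×s → (0.73109,5.48649) → (0.73,5.49)

Cross-section at z=0.75: (-3.38,6.89) (-1.74,-3.42) (0.30,-5.84) (3.38,-6.89) (6.72,2.86) (0.73,5.49)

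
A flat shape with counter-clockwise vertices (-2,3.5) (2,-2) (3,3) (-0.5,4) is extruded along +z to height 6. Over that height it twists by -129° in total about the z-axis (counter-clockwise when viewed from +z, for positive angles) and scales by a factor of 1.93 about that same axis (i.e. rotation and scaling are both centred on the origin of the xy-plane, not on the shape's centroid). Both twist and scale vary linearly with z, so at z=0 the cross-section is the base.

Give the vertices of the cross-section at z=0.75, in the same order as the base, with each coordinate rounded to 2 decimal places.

t = z/height = 0.75/6 = 0.125
s = 1 + (scale-1)·z/height = 1 + (1.93-1)·0.75/6 = 1.116250
θ = twist·z/height = -129°·0.75/6 = -16.1250° = -0.281434 rad
cos θ = 0.960658, sin θ = -0.277734 (intermediates below are computed at full precision and shown rounded to 5 d.p.)
v1: (-2,3.5) → rotate → (-0.94925,3.91777) → ×s → (-1.05960,4.37321) → (-1.06,4.37)
v2: (2,-2) → rotate → (1.36585,-2.47678) → ×s → (1.52463,-2.76471) → (1.52,-2.76)
v3: (3,3) → rotate → (3.71518,2.04877) → ×s → (4.14706,2.28694) → (4.15,2.29)
v4: (-0.5,4) → rotate → (0.63061,3.98150) → ×s → (0.70391,4.44435) → (0.70,4.44)

Cross-section at z=0.75: (-1.06,4.37) (1.52,-2.76) (4.15,2.29) (0.70,4.44)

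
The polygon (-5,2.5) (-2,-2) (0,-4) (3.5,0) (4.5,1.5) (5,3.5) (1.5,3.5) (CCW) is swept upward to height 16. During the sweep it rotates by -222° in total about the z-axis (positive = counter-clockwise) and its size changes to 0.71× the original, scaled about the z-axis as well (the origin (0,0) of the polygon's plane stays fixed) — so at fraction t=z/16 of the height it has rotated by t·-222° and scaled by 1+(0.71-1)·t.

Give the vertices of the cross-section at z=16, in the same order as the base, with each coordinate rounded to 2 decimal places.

Cross-section at z=16: (1.45,-3.69) (2.01,0.11) (1.90,2.11) (-1.85,1.66) (-3.09,1.35) (-4.30,0.53) (-2.45,-1.13)

t = z/height = 16/16 = 1
s = 1 + (scale-1)·z/height = 1 + (0.71-1)·16/16 = 0.710000
θ = twist·z/height = -222°·16/16 = -222.0000° = -3.874631 rad
cos θ = -0.743145, sin θ = 0.669131 (intermediates below are computed at full precision and shown rounded to 5 d.p.)
v1: (-5,2.5) → rotate → (2.04290,-5.20352) → ×s → (1.45046,-3.69450) → (1.45,-3.69)
v2: (-2,-2) → rotate → (2.82455,0.14803) → ×s → (2.00543,0.10510) → (2.01,0.11)
v3: (0,-4) → rotate → (2.67652,2.97258) → ×s → (1.90033,2.11053) → (1.90,2.11)
v4: (3.5,0) → rotate → (-2.60101,2.34196) → ×s → (-1.84671,1.66279) → (-1.85,1.66)
v5: (4.5,1.5) → rotate → (-4.34785,1.89637) → ×s → (-3.08697,1.34642) → (-3.09,1.35)
v6: (5,3.5) → rotate → (-6.05768,0.74465) → ×s → (-4.30095,0.52870) → (-4.30,0.53)
v7: (1.5,3.5) → rotate → (-3.45667,-1.59731) → ×s → (-2.45424,-1.13409) → (-2.45,-1.13)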